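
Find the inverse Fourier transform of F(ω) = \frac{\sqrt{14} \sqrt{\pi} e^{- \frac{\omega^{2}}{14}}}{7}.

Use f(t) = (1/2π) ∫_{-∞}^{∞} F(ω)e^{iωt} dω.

f(t) = e^{- \frac{7 t^{2}}{2}}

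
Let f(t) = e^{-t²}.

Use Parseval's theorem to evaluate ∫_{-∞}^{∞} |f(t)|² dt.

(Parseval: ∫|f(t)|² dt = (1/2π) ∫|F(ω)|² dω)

∫|f(t)|² dt = \frac{\sqrt{2} \sqrt{\pi}}{2}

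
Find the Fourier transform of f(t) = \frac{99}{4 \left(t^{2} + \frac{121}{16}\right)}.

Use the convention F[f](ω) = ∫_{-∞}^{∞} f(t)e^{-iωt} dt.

F(ω) = 9 \pi e^{- \frac{11 \left|{\omega}\right|}{4}}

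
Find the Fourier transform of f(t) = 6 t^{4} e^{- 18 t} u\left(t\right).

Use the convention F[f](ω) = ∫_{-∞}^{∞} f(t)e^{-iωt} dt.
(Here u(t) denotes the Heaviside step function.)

F(ω) = \frac{144}{\left(i \omega + 18\right)^{5}}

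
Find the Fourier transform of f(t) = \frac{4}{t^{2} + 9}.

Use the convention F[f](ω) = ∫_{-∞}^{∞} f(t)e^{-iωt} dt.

F(ω) = \frac{4 \pi e^{- 3 \left|{\omega}\right|}}{3}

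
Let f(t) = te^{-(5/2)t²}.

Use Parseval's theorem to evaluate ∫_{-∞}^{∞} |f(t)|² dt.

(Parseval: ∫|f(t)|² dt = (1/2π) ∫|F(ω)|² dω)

∫|f(t)|² dt = \frac{\sqrt{5} \sqrt{\pi}}{50}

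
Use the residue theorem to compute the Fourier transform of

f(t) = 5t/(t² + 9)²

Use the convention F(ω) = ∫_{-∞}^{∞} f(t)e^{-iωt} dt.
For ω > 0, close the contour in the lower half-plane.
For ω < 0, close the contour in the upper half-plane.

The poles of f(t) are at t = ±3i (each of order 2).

Let g(z) = f(z)e^{-iωz}; for large |z| the factor e^{-iωz} decays in the lower half-plane when ω > 0 and in the upper half-plane when ω < 0.

Case ω > 0 (lower half-plane, clockwise contour ⇒ F(ω) = -2πi·ΣRes):
  Res_{z = - 3 i} g(z) = \frac{5 \omega e^{- 3 \omega}}{12} (pole of order 2)
  F(ω) = -2πi·ΣRes = - \frac{5 i \pi \omega e^{- 3 \omega}}{6}

Case ω < 0 (upper half-plane, counterclockwise contour ⇒ F(ω) = +2πi·ΣRes):
  Res_{z = 3 i} g(z) = - \frac{5 \omega e^{3 \omega}}{12} (pole of order 2)
  F(ω) = 2πi·ΣRes = - \frac{5 i \pi \omega e^{3 \omega}}{6}

Both cases combine into a single formula in |ω|:

F(ω) = - \frac{5 i \pi \omega e^{- 3 \left|{\omega}\right|}}{6}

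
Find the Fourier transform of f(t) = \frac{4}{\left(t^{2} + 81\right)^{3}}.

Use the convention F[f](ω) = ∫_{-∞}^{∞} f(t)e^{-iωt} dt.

F(ω) = \frac{\pi \left(27 \omega^{2} + 9 \left|{\omega}\right| + 1\right) e^{- 9 \left|{\omega}\right|}}{39366}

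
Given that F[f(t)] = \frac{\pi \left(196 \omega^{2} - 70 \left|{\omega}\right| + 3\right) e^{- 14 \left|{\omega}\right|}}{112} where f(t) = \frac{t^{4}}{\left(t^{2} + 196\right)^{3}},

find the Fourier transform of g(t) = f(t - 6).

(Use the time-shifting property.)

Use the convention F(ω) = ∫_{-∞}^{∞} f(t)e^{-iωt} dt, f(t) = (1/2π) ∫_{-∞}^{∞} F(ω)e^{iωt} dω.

F[g](ω) = \frac{\pi \left(196 \omega^{2} - 70 \left|{\omega}\right| + 3\right) e^{- 6 i \omega - 14 \left|{\omega}\right|}}{112}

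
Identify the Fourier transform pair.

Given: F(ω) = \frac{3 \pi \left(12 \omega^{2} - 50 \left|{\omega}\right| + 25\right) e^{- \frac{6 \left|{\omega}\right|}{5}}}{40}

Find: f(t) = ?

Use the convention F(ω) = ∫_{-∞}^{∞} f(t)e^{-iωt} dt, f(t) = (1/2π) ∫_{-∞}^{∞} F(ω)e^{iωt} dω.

f(t) = \frac{6 t^{4}}{\left(t^{2} + \frac{36}{25}\right)^{3}}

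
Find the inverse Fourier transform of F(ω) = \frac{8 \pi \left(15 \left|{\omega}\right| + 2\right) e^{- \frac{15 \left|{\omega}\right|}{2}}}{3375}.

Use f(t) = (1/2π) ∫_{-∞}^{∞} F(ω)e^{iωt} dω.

f(t) = \frac{4}{\left(t^{2} + \frac{225}{4}\right)^{2}}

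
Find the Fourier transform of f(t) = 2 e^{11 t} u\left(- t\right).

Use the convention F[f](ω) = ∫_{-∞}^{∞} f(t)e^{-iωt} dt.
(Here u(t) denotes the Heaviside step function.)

F(ω) = - \frac{2}{i \omega - 11}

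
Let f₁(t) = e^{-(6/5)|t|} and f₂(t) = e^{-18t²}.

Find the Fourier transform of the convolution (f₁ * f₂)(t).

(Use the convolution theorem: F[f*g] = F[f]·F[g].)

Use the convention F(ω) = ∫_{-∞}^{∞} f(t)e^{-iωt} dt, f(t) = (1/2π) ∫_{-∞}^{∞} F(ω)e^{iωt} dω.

F[f₁*f₂](ω) = \frac{10 \sqrt{2} \sqrt{\pi} e^{- \frac{\omega^{2}}{72}}}{25 \omega^{2} + 36}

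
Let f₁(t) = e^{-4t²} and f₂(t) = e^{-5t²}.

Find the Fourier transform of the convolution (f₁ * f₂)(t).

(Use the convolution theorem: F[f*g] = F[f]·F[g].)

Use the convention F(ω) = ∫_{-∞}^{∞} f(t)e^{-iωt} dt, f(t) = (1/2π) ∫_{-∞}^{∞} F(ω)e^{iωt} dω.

F[f₁*f₂](ω) = \frac{\sqrt{5} \pi e^{- \frac{9 \omega^{2}}{80}}}{10}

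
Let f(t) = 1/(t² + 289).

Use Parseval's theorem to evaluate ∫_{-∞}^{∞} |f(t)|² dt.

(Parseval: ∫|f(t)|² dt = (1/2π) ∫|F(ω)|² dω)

∫|f(t)|² dt = \frac{\pi}{9826}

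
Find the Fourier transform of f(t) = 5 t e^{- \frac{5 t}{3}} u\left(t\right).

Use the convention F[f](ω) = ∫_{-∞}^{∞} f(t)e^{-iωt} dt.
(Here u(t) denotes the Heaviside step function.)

F(ω) = \frac{45}{\left(3 i \omega + 5\right)^{2}}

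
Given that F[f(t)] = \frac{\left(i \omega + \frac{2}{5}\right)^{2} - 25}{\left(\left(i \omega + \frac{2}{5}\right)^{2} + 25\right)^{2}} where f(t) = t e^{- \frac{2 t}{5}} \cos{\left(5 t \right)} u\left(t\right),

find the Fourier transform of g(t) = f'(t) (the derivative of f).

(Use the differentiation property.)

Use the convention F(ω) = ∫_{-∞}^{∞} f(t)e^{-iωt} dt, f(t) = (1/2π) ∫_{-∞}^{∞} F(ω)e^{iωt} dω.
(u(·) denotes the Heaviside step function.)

F[g](ω) = \frac{25 i \omega \left(\left(5 i \omega + 2\right)^{2} - 625\right)}{\left(\left(5 i \omega + 2\right)^{2} + 625\right)^{2}}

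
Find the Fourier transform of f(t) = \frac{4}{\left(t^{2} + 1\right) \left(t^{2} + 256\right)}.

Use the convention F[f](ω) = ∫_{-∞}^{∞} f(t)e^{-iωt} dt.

F(ω) = \frac{\pi \left(16 e^{15 \left|{\omega}\right|} - 1\right) e^{- 16 \left|{\omega}\right|}}{1020}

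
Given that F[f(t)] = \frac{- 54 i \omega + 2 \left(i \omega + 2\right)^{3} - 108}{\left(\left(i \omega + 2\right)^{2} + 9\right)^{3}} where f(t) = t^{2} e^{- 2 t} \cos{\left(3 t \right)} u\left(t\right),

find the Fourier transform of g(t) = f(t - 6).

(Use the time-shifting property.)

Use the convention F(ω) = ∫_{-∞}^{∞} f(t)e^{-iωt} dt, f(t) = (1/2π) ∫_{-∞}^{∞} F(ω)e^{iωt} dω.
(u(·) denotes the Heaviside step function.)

F[g](ω) = \frac{2 \left(- 27 i \omega + \left(i \omega + 2\right)^{3} - 54\right) e^{- 6 i \omega}}{\left(\left(i \omega + 2\right)^{2} + 9\right)^{3}}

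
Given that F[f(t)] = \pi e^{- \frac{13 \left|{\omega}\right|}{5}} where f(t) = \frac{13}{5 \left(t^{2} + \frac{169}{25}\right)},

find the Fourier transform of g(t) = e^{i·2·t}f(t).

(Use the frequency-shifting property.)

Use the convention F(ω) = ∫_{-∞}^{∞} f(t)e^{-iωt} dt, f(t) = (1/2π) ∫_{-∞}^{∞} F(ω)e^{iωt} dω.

F[g](ω) = \pi e^{- \frac{13 \left|{\omega - 2}\right|}{5}}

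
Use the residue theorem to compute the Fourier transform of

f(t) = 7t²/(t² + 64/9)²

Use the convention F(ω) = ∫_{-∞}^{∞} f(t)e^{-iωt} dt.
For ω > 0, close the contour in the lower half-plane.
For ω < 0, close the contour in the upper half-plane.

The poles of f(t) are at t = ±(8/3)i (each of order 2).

Let g(z) = f(z)e^{-iωz}; for large |z| the factor e^{-iωz} decays in the lower half-plane when ω > 0 and in the upper half-plane when ω < 0.

Case ω > 0 (lower half-plane, clockwise contour ⇒ F(ω) = -2πi·ΣRes):
  Res_{z = - \frac{8 i}{3}} g(z) = \frac{7 i \left(3 - 8 \omega\right) e^{- \frac{8 \omega}{3}}}{32} (pole of order 2)
  F(ω) = -2πi·ΣRes = \frac{7 \pi \left(3 - 8 \omega\right) e^{- \frac{8 \omega}{3}}}{16}

Case ω < 0 (upper half-plane, counterclockwise contour ⇒ F(ω) = +2πi·ΣRes):
  Res_{z = \frac{8 i}{3}} g(z) = \frac{7 i \left(- 8 \omega - 3\right) e^{\frac{8 \omega}{3}}}{32} (pole of order 2)
  F(ω) = 2πi·ΣRes = \frac{7 \pi \left(8 \omega + 3\right) e^{\frac{8 \omega}{3}}}{16}

Both cases combine into a single formula in |ω|:

F(ω) = \frac{7 \pi \left(3 - 8 \left|{\omega}\right|\right) e^{- \frac{8 \left|{\omega}\right|}{3}}}{16}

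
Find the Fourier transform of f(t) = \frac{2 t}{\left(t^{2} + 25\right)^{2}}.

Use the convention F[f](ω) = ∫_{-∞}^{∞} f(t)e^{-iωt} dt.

F(ω) = - \frac{i \pi \omega e^{- 5 \left|{\omega}\right|}}{5}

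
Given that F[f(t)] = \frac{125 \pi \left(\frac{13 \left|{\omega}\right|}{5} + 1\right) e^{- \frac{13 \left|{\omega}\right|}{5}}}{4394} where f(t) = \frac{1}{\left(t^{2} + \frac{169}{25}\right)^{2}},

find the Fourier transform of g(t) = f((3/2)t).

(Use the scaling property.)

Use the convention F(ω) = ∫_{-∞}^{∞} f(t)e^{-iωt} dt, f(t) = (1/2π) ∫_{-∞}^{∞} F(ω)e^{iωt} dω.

F[g](ω) = \frac{25 \pi \left(26 \left|{\omega}\right| + 15\right) e^{- \frac{26 \left|{\omega}\right|}{15}}}{19773}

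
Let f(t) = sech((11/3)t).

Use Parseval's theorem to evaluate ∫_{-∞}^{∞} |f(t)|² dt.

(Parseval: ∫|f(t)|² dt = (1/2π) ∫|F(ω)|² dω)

∫|f(t)|² dt = \frac{6}{11}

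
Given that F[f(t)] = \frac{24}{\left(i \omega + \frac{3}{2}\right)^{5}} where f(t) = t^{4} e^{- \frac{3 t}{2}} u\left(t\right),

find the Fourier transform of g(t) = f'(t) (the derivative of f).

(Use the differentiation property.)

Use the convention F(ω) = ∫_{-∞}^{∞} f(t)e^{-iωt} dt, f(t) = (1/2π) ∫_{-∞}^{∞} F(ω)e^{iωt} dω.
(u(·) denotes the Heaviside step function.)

F[g](ω) = \frac{768 i \omega}{\left(2 i \omega + 3\right)^{5}}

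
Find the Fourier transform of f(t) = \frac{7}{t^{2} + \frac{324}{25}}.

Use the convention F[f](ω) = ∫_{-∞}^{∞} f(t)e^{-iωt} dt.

F(ω) = \frac{35 \pi e^{- \frac{18 \left|{\omega}\right|}{5}}}{18}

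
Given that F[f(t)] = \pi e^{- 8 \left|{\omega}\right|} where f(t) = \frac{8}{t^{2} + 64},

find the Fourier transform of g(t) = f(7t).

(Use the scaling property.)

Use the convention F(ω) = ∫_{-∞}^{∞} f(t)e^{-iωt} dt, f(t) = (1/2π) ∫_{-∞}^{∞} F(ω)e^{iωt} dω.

F[g](ω) = \frac{\pi e^{- \frac{8 \left|{\omega}\right|}{7}}}{7}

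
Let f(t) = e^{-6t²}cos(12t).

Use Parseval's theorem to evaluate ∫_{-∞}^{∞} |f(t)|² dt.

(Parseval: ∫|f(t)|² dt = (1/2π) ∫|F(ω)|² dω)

∫|f(t)|² dt = \frac{\sqrt{3} \sqrt{\pi} \left(1 + e^{12}\right)}{12 e^{12}}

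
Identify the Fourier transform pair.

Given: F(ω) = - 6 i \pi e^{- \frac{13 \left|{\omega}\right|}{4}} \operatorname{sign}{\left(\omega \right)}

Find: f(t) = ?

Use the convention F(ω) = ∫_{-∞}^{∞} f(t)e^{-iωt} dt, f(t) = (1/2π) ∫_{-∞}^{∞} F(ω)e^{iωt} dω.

f(t) = \frac{6 t}{t^{2} + \frac{169}{16}}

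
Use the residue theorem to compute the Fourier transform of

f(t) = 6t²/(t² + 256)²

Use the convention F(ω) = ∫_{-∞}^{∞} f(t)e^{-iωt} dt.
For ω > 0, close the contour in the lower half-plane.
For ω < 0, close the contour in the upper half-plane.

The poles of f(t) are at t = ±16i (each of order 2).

Let g(z) = f(z)e^{-iωz}; for large |z| the factor e^{-iωz} decays in the lower half-plane when ω > 0 and in the upper half-plane when ω < 0.

Case ω > 0 (lower half-plane, clockwise contour ⇒ F(ω) = -2πi·ΣRes):
  Res_{z = - 16 i} g(z) = \frac{3 i \left(1 - 16 \omega\right) e^{- 16 \omega}}{32} (pole of order 2)
  F(ω) = -2πi·ΣRes = \frac{3 \pi \left(1 - 16 \omega\right) e^{- 16 \omega}}{16}

Case ω < 0 (upper half-plane, counterclockwise contour ⇒ F(ω) = +2πi·ΣRes):
  Res_{z = 16 i} g(z) = \frac{3 i \left(- 16 \omega - 1\right) e^{16 \omega}}{32} (pole of order 2)
  F(ω) = 2πi·ΣRes = \frac{3 \pi \left(16 \omega + 1\right) e^{16 \omega}}{16}

Both cases combine into a single formula in |ω|:

F(ω) = \frac{3 \pi \left(1 - 16 \left|{\omega}\right|\right) e^{- 16 \left|{\omega}\right|}}{16}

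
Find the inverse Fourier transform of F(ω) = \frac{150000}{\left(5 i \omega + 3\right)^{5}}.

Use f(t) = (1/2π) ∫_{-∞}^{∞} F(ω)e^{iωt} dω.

f(t) = 2 t^{4} e^{- \frac{3 t}{5}} u\left(t\right)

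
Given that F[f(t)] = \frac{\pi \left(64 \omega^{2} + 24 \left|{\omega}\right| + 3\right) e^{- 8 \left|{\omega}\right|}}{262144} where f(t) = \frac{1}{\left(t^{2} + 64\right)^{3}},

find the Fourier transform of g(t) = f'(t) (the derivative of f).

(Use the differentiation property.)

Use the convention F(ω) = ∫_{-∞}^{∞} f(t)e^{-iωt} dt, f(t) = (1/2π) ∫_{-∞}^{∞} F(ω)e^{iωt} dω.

F[g](ω) = \frac{i \pi \omega \left(64 \omega^{2} + 24 \left|{\omega}\right| + 3\right) e^{- 8 \left|{\omega}\right|}}{262144}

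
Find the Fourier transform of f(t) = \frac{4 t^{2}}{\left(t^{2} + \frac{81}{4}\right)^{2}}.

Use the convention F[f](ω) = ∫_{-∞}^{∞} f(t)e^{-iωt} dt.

F(ω) = \frac{2 \pi \left(2 - 9 \left|{\omega}\right|\right) e^{- \frac{9 \left|{\omega}\right|}{2}}}{9}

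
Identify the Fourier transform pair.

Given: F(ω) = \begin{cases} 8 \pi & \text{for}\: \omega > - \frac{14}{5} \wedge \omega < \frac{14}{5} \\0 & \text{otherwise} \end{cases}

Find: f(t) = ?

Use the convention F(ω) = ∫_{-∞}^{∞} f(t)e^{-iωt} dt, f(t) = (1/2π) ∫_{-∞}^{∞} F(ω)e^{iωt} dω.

f(t) = \frac{8 \sin{\left(\frac{14 t}{5} \right)}}{t}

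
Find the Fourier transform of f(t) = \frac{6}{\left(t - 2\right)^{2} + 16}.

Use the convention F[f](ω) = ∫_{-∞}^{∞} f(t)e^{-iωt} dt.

F(ω) = \frac{3 \pi e^{- 2 i \omega - 4 \left|{\omega}\right|}}{2}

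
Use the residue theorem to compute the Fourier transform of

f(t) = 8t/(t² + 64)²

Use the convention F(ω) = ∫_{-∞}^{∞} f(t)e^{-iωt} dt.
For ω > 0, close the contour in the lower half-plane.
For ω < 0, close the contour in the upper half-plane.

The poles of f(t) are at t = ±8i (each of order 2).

Let g(z) = f(z)e^{-iωz}; for large |z| the factor e^{-iωz} decays in the lower half-plane when ω > 0 and in the upper half-plane when ω < 0.

Case ω > 0 (lower half-plane, clockwise contour ⇒ F(ω) = -2πi·ΣRes):
  Res_{z = - 8 i} g(z) = \frac{\omega e^{- 8 \omega}}{4} (pole of order 2)
  F(ω) = -2πi·ΣRes = - \frac{i \pi \omega e^{- 8 \omega}}{2}

Case ω < 0 (upper half-plane, counterclockwise contour ⇒ F(ω) = +2πi·ΣRes):
  Res_{z = 8 i} g(z) = - \frac{\omega e^{8 \omega}}{4} (pole of order 2)
  F(ω) = 2πi·ΣRes = - \frac{i \pi \omega e^{8 \omega}}{2}

Both cases combine into a single formula in |ω|:

F(ω) = - \frac{i \pi \omega e^{- 8 \left|{\omega}\right|}}{2}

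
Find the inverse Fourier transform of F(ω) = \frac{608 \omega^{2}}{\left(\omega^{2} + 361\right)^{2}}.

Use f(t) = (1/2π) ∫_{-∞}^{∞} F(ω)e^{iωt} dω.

f(t) = 8 \left(1 - 19 \left|{t}\right|\right) e^{- 19 \left|{t}\right|}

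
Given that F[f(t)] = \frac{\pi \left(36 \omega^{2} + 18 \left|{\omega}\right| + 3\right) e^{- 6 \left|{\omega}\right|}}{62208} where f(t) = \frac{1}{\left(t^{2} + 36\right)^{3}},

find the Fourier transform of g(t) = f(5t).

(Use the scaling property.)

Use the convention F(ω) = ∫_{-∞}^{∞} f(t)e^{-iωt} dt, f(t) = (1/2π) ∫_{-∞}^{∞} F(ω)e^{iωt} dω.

F[g](ω) = \frac{\pi \left(12 \omega^{2} + 30 \left|{\omega}\right| + 25\right) e^{- \frac{6 \left|{\omega}\right|}{5}}}{2592000}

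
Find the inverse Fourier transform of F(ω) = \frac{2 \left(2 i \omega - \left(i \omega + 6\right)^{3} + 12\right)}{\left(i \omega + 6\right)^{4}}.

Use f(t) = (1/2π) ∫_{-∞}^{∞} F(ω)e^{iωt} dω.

f(t) = 2 \left(t^{2} - 1\right) e^{- 6 t} u\left(t\right)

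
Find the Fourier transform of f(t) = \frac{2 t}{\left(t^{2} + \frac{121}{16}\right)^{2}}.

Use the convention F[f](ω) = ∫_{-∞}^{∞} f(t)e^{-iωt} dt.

F(ω) = - \frac{4 i \pi \omega e^{- \frac{11 \left|{\omega}\right|}{4}}}{11}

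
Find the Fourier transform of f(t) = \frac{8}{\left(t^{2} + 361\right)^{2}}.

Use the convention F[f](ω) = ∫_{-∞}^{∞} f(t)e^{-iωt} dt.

F(ω) = \frac{4 \pi \left(19 \left|{\omega}\right| + 1\right) e^{- 19 \left|{\omega}\right|}}{6859}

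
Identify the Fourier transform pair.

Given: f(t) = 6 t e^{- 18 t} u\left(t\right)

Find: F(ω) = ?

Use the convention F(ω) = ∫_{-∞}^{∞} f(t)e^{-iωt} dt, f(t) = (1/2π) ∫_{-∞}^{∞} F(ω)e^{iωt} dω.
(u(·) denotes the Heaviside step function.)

F(ω) = \frac{6}{\left(i \omega + 18\right)^{2}}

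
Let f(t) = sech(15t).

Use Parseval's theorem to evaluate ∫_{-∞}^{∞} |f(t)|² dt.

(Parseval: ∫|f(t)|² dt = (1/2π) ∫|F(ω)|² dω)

∫|f(t)|² dt = \frac{2}{15}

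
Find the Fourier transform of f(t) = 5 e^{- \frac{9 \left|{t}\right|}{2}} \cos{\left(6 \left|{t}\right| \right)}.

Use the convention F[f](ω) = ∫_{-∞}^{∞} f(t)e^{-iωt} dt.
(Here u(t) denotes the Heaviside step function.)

F(ω) = \frac{180 \left(4 \omega^{2} + 225\right)}{16 \omega^{4} - 504 \omega^{2} + 50625}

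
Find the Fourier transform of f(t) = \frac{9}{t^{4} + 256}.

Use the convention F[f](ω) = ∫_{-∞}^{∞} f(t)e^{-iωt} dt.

F(ω) = \frac{9 \pi e^{- 2 \sqrt{2} \left|{\omega}\right|} \sin{\left(2 \sqrt{2} \left|{\omega}\right| + \frac{\pi}{4} \right)}}{64}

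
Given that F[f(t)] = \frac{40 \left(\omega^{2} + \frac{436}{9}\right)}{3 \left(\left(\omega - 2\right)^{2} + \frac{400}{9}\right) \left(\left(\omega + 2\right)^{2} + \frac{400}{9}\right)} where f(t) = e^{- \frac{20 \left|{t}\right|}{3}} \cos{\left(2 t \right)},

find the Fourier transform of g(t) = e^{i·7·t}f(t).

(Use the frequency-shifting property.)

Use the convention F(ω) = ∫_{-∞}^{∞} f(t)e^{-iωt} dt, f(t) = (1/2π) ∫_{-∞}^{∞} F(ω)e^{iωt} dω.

F[g](ω) = \frac{120 \left(9 \left(\omega - 7\right)^{2} + 436\right)}{\left(9 \left(\omega - 9\right)^{2} + 400\right) \left(9 \left(\omega - 5\right)^{2} + 400\right)}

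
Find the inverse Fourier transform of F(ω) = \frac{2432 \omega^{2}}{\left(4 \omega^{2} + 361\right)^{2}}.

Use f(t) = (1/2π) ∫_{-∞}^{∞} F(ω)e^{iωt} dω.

f(t) = 4 \left(1 - \frac{19 \left|{t}\right|}{2}\right) e^{- \frac{19 \left|{t}\right|}{2}}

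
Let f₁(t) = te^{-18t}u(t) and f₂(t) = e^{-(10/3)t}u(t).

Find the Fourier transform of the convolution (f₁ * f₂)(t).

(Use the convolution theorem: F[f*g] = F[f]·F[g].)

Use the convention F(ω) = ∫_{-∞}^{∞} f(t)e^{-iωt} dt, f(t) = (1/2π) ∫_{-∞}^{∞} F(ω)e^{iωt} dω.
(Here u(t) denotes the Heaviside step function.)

F[f₁*f₂](ω) = \frac{3}{\left(i \omega + 18\right)^{2} \left(3 i \omega + 10\right)}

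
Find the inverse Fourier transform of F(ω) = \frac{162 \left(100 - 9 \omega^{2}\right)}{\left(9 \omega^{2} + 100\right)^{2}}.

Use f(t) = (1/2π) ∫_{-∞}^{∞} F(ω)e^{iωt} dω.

f(t) = 9 e^{- \frac{10 \left|{t}\right|}{3}} \left|{t}\right|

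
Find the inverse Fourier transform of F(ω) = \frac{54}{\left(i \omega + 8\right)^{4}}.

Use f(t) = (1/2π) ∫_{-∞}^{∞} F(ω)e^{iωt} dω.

f(t) = 9 t^{3} e^{- 8 t} u\left(t\right)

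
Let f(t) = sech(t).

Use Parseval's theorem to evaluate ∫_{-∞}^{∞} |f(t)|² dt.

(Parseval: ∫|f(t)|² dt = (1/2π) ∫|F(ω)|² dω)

∫|f(t)|² dt = 2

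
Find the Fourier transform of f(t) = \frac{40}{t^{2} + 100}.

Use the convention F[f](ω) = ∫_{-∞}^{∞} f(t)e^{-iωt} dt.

F(ω) = 4 \pi e^{- 10 \left|{\omega}\right|}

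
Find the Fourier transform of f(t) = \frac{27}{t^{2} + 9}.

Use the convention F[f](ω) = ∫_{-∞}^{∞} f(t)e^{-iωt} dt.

F(ω) = 9 \pi e^{- 3 \left|{\omega}\right|}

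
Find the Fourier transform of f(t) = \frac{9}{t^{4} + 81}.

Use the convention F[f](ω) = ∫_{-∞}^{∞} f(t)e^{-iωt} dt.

F(ω) = \frac{\pi e^{- \frac{3 \sqrt{2} \left|{\omega}\right|}{2}} \sin{\left(\frac{3 \sqrt{2} \left|{\omega}\right|}{2} + \frac{\pi}{4} \right)}}{3}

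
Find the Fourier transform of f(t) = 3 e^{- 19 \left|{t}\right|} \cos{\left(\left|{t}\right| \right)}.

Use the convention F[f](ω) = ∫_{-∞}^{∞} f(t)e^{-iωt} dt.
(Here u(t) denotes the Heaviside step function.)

F(ω) = \frac{114 \left(\omega^{2} + 362\right)}{\omega^{4} + 720 \omega^{2} + 131044}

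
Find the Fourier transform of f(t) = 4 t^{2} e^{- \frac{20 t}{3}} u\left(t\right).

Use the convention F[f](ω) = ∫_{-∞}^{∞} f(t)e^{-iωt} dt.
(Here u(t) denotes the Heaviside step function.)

F(ω) = \frac{216}{\left(3 i \omega + 20\right)^{3}}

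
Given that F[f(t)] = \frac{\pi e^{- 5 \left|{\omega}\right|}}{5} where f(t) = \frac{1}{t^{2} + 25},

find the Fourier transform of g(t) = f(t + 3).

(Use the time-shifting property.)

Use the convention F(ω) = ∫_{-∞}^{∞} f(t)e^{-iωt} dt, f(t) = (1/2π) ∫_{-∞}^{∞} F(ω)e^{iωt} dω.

F[g](ω) = \frac{\pi e^{3 i \omega - 5 \left|{\omega}\right|}}{5}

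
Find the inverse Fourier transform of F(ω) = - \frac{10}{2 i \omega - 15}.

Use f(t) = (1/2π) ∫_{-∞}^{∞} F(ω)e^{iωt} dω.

f(t) = 5 e^{\frac{15 t}{2}} u\left(- t\right)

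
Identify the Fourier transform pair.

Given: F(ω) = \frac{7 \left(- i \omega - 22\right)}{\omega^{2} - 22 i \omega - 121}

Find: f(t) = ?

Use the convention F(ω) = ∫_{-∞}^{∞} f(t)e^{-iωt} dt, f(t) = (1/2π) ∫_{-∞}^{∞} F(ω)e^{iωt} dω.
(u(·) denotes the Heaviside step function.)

f(t) = 7 \left(11 t + 1\right) e^{- 11 t} u\left(t\right)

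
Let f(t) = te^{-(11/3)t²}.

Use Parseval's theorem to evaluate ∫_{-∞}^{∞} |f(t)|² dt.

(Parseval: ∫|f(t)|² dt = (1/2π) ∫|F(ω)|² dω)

∫|f(t)|² dt = \frac{3 \sqrt{66} \sqrt{\pi}}{968}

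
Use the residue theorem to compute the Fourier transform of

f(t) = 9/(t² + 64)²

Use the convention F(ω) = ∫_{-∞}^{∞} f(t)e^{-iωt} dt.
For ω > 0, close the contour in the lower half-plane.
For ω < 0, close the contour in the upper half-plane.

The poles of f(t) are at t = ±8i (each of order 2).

Let g(z) = f(z)e^{-iωz}; for large |z| the factor e^{-iωz} decays in the lower half-plane when ω > 0 and in the upper half-plane when ω < 0.

Case ω > 0 (lower half-plane, clockwise contour ⇒ F(ω) = -2πi·ΣRes):
  Res_{z = - 8 i} g(z) = \frac{9 i \left(8 \omega + 1\right) e^{- 8 \omega}}{2048} (pole of order 2)
  F(ω) = -2πi·ΣRes = \frac{9 \pi \left(8 \omega + 1\right) e^{- 8 \omega}}{1024}

Case ω < 0 (upper half-plane, counterclockwise contour ⇒ F(ω) = +2πi·ΣRes):
  Res_{z = 8 i} g(z) = \frac{9 i \left(8 \omega - 1\right) e^{8 \omega}}{2048} (pole of order 2)
  F(ω) = 2πi·ΣRes = \frac{9 \pi \left(1 - 8 \omega\right) e^{8 \omega}}{1024}

Both cases combine into a single formula in |ω|:

F(ω) = \frac{9 \pi \left(8 \left|{\omega}\right| + 1\right) e^{- 8 \left|{\omega}\right|}}{1024}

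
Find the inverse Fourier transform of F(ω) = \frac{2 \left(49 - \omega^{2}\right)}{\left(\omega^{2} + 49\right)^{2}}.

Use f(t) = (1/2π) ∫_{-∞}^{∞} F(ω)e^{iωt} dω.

f(t) = e^{- 7 \left|{t}\right|} \left|{t}\right|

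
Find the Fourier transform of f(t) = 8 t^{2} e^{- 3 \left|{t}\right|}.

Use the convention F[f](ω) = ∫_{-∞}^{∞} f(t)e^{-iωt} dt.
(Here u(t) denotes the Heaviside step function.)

F(ω) = \frac{288 \left(3 - \omega^{2}\right)}{\left(\omega^{2} + 9\right)^{3}}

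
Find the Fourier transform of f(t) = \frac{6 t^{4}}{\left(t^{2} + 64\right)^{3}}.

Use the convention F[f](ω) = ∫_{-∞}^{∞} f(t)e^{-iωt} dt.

F(ω) = \frac{3 \pi \left(64 \omega^{2} - 40 \left|{\omega}\right| + 3\right) e^{- 8 \left|{\omega}\right|}}{32}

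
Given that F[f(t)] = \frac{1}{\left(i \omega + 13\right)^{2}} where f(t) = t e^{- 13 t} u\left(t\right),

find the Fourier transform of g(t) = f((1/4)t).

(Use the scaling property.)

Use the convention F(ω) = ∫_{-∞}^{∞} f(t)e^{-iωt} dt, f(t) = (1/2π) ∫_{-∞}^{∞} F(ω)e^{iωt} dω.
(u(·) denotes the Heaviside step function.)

F[g](ω) = \frac{4}{\left(4 i \omega + 13\right)^{2}}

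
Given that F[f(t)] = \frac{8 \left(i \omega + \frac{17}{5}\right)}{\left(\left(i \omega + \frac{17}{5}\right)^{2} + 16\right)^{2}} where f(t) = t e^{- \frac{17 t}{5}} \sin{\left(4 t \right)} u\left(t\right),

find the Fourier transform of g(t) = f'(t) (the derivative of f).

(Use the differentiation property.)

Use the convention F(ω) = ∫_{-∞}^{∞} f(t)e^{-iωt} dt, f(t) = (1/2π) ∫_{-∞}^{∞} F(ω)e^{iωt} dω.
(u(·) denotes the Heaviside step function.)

F[g](ω) = \frac{1000 i \omega \left(5 i \omega + 17\right)}{\left(\left(5 i \omega + 17\right)^{2} + 400\right)^{2}}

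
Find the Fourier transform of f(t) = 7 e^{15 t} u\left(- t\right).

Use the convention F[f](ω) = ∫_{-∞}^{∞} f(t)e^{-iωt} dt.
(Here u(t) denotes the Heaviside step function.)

F(ω) = - \frac{7}{i \omega - 15}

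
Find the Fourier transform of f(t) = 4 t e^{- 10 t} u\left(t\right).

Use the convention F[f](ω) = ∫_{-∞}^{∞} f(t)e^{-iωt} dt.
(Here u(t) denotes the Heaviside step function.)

F(ω) = \frac{4}{\left(i \omega + 10\right)^{2}}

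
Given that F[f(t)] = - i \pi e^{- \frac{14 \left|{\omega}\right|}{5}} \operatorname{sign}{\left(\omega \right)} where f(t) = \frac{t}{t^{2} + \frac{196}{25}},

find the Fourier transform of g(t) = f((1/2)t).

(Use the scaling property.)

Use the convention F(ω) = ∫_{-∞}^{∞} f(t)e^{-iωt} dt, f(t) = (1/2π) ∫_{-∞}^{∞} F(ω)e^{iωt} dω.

F[g](ω) = - 2 i \pi e^{- \frac{28 \left|{\omega}\right|}{5}} \operatorname{sign}{\left(\omega \right)}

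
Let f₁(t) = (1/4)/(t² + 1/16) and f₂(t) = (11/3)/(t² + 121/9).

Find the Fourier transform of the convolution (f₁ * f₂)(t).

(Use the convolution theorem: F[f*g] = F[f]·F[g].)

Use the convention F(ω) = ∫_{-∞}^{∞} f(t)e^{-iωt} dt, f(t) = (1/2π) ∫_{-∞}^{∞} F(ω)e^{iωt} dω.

F[f₁*f₂](ω) = \pi^{2} e^{- \frac{47 \left|{\omega}\right|}{12}}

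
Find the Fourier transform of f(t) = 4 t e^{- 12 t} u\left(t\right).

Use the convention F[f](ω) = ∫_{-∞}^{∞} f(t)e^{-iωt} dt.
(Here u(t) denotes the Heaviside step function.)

F(ω) = \frac{4}{\left(i \omega + 12\right)^{2}}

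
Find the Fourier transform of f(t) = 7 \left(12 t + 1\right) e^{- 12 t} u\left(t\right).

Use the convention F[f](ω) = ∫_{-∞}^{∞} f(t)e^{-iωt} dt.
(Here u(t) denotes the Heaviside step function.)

F(ω) = \frac{7 \left(- i \omega - 24\right)}{\omega^{2} - 24 i \omega - 144}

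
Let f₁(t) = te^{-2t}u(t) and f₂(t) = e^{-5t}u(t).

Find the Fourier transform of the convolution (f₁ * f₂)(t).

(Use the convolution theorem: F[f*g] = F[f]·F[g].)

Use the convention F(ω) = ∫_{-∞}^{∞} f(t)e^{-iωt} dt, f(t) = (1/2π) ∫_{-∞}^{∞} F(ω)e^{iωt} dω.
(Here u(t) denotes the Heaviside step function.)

F[f₁*f₂](ω) = \frac{1}{\left(i \omega + 2\right)^{2} \left(i \omega + 5\right)}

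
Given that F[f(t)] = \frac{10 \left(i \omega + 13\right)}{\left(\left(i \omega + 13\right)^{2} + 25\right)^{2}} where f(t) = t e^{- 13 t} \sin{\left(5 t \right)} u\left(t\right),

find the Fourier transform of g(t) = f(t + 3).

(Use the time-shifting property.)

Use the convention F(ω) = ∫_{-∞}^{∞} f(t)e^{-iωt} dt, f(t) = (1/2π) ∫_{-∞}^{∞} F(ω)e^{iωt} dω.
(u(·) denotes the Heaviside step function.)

F[g](ω) = \frac{10 \left(i \omega + 13\right) e^{3 i \omega}}{\left(\left(i \omega + 13\right)^{2} + 25\right)^{2}}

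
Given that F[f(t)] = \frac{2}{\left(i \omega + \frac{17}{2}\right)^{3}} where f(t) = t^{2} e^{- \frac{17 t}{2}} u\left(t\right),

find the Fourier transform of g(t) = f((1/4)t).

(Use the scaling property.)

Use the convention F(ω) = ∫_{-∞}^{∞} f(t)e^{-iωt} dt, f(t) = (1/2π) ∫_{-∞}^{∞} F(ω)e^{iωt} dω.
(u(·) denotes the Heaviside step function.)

F[g](ω) = \frac{64}{\left(8 i \omega + 17\right)^{3}}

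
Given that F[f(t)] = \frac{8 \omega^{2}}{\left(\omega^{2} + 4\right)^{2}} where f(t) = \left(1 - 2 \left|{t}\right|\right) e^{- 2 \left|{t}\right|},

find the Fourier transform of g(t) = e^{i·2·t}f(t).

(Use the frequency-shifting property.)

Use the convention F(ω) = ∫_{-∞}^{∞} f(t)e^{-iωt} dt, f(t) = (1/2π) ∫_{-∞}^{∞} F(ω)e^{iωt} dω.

F[g](ω) = \frac{8 \left(\omega - 2\right)^{2}}{\left(\left(\omega - 2\right)^{2} + 4\right)^{2}}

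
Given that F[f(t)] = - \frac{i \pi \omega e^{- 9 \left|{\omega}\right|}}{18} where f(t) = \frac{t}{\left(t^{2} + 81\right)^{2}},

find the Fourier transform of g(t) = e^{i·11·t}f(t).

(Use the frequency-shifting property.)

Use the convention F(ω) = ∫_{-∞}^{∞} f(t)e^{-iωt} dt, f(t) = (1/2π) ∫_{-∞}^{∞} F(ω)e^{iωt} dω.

F[g](ω) = \frac{i \pi \left(11 - \omega\right) e^{- 9 \left|{\omega - 11}\right|}}{18}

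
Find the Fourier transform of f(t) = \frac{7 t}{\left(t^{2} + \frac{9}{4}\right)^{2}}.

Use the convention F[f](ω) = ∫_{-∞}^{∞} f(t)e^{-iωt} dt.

F(ω) = - \frac{7 i \pi \omega e^{- \frac{3 \left|{\omega}\right|}{2}}}{3}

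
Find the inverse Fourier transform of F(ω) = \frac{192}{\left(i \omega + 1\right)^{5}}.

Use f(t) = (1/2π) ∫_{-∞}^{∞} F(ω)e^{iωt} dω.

f(t) = 8 t^{4} e^{- t} u\left(t\right)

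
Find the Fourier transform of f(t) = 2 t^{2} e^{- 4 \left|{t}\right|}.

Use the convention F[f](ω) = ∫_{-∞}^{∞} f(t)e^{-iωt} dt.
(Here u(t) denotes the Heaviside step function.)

F(ω) = \frac{32 \left(16 - 3 \omega^{2}\right)}{\left(\omega^{2} + 16\right)^{3}}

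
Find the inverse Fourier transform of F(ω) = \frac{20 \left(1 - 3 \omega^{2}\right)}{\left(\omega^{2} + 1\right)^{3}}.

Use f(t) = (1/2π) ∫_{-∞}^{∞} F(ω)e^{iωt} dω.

f(t) = 5 t^{2} e^{- \left|{t}\right|}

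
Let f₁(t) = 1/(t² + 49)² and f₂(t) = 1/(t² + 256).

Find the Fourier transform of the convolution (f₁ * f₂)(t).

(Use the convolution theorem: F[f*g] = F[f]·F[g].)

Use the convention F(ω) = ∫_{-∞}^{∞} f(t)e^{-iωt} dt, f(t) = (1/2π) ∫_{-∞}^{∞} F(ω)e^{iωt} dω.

F[f₁*f₂](ω) = \frac{\pi^{2} \left(7 \left|{\omega}\right| + 1\right) e^{- 23 \left|{\omega}\right|}}{10976}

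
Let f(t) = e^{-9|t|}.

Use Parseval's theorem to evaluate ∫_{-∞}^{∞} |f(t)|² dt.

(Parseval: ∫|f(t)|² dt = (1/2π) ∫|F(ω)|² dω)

∫|f(t)|² dt = \frac{1}{9}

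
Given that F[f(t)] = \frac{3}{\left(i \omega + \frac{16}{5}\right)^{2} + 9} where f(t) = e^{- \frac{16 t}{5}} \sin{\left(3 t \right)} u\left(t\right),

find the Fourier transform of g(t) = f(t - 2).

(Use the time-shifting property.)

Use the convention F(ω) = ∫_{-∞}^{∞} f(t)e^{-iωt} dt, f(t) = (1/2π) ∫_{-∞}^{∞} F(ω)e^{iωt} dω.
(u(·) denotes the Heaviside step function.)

F[g](ω) = \frac{75 e^{- 2 i \omega}}{\left(5 i \omega + 16\right)^{2} + 225}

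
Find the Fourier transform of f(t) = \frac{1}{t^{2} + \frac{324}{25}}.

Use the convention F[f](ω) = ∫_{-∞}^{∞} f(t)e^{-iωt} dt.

F(ω) = \frac{5 \pi e^{- \frac{18 \left|{\omega}\right|}{5}}}{18}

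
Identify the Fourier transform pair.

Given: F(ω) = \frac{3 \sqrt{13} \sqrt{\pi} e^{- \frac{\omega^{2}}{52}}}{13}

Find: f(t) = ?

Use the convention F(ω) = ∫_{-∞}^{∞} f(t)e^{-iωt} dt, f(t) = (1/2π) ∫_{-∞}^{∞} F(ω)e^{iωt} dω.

f(t) = 3 e^{- 13 t^{2}}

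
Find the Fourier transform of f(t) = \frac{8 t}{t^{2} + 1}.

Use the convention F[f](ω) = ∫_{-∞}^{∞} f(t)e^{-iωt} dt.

F(ω) = - 8 i \pi e^{- \left|{\omega}\right|} \operatorname{sign}{\left(\omega \right)}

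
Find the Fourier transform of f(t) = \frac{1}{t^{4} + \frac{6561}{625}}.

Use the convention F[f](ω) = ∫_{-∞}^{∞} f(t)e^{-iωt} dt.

F(ω) = \frac{125 \pi e^{- \frac{9 \sqrt{2} \left|{\omega}\right|}{10}} \sin{\left(\frac{9 \sqrt{2} \left|{\omega}\right|}{10} + \frac{\pi}{4} \right)}}{729}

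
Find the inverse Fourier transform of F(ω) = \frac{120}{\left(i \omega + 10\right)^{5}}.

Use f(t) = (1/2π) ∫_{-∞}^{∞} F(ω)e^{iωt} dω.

f(t) = 5 t^{4} e^{- 10 t} u\left(t\right)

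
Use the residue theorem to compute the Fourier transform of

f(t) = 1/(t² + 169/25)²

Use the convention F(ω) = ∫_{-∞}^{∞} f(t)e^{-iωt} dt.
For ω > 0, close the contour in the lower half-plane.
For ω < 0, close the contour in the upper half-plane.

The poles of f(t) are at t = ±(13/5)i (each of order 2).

Let g(z) = f(z)e^{-iωz}; for large |z| the factor e^{-iωz} decays in the lower half-plane when ω > 0 and in the upper half-plane when ω < 0.

Case ω > 0 (lower half-plane, clockwise contour ⇒ F(ω) = -2πi·ΣRes):
  Res_{z = - \frac{13 i}{5}} g(z) = \frac{25 i \left(13 \omega + 5\right) e^{- \frac{13 \omega}{5}}}{8788} (pole of order 2)
  F(ω) = -2πi·ΣRes = \frac{25 \pi \left(13 \omega + 5\right) e^{- \frac{13 \omega}{5}}}{4394}

Case ω < 0 (upper half-plane, counterclockwise contour ⇒ F(ω) = +2πi·ΣRes):
  Res_{z = \frac{13 i}{5}} g(z) = \frac{25 i \left(13 \omega - 5\right) e^{\frac{13 \omega}{5}}}{8788} (pole of order 2)
  F(ω) = 2πi·ΣRes = \frac{25 \pi \left(5 - 13 \omega\right) e^{\frac{13 \omega}{5}}}{4394}

Both cases combine into a single formula in |ω|:

F(ω) = \frac{25 \pi \left(13 \left|{\omega}\right| + 5\right) e^{- \frac{13 \left|{\omega}\right|}{5}}}{4394}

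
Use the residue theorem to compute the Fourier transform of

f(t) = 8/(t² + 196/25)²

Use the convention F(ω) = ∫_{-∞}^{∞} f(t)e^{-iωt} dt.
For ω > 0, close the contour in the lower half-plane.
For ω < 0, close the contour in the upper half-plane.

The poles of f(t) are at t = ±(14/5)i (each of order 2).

Let g(z) = f(z)e^{-iωz}; for large |z| the factor e^{-iωz} decays in the lower half-plane when ω > 0 and in the upper half-plane when ω < 0.

Case ω > 0 (lower half-plane, clockwise contour ⇒ F(ω) = -2πi·ΣRes):
  Res_{z = - \frac{14 i}{5}} g(z) = \frac{25 i \left(14 \omega + 5\right) e^{- \frac{14 \omega}{5}}}{1372} (pole of order 2)
  F(ω) = -2πi·ΣRes = \frac{25 \pi \left(14 \omega + 5\right) e^{- \frac{14 \omega}{5}}}{686}

Case ω < 0 (upper half-plane, counterclockwise contour ⇒ F(ω) = +2πi·ΣRes):
  Res_{z = \frac{14 i}{5}} g(z) = \frac{25 i \left(14 \omega - 5\right) e^{\frac{14 \omega}{5}}}{1372} (pole of order 2)
  F(ω) = 2πi·ΣRes = \frac{25 \pi \left(5 - 14 \omega\right) e^{\frac{14 \omega}{5}}}{686}

Both cases combine into a single formula in |ω|:

F(ω) = \frac{25 \pi \left(14 \left|{\omega}\right| + 5\right) e^{- \frac{14 \left|{\omega}\right|}{5}}}{686}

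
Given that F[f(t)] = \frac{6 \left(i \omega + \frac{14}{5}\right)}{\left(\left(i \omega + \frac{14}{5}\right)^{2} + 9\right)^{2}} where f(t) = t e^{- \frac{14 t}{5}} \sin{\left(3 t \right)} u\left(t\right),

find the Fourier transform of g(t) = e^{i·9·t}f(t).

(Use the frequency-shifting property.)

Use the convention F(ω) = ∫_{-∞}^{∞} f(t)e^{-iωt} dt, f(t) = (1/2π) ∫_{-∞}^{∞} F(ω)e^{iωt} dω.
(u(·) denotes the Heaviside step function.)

F[g](ω) = \frac{750 \left(5 i \left(\omega - 9\right) + 14\right)}{\left(\left(5 i \left(\omega - 9\right) + 14\right)^{2} + 225\right)^{2}}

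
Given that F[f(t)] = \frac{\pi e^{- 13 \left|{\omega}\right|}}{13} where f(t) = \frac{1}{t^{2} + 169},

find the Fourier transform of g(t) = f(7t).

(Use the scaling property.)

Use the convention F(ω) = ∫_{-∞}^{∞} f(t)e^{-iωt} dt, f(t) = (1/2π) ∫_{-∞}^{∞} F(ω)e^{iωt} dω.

F[g](ω) = \frac{\pi e^{- \frac{13 \left|{\omega}\right|}{7}}}{91}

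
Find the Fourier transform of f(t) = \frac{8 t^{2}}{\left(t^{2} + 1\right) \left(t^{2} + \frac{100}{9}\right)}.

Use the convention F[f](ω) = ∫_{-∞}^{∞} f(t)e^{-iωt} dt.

F(ω) = - \frac{72 \pi e^{- \left|{\omega}\right|}}{91} + \frac{240 \pi e^{- \frac{10 \left|{\omega}\right|}{3}}}{91}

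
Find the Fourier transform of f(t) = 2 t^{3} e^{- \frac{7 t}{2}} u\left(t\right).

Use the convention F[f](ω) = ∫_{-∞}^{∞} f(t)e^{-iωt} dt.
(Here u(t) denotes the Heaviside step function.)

F(ω) = \frac{192}{\left(2 i \omega + 7\right)^{4}}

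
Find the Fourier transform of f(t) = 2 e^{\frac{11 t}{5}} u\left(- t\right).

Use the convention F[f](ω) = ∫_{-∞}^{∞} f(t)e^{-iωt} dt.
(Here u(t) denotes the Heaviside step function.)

F(ω) = - \frac{10}{5 i \omega - 11}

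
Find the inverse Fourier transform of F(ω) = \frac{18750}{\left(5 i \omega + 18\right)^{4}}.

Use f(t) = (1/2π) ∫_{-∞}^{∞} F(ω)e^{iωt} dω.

f(t) = 5 t^{3} e^{- \frac{18 t}{5}} u\left(t\right)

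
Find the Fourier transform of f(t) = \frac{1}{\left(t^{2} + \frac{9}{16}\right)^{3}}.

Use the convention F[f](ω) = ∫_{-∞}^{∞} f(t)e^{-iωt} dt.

F(ω) = \frac{8 \pi \left(3 \omega^{2} + 12 \left|{\omega}\right| + 16\right) e^{- \frac{3 \left|{\omega}\right|}{4}}}{81}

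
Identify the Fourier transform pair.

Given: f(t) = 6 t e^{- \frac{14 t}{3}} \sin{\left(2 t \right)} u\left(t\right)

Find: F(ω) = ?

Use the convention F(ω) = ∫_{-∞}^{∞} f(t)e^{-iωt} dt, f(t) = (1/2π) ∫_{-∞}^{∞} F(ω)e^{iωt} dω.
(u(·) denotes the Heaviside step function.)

F(ω) = \frac{648 \left(3 i \omega + 14\right)}{\left(\left(3 i \omega + 14\right)^{2} + 36\right)^{2}}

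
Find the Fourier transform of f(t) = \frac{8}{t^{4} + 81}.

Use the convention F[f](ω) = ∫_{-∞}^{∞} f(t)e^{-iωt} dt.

F(ω) = \frac{8 \pi e^{- \frac{3 \sqrt{2} \left|{\omega}\right|}{2}} \sin{\left(\frac{3 \sqrt{2} \left|{\omega}\right|}{2} + \frac{\pi}{4} \right)}}{27}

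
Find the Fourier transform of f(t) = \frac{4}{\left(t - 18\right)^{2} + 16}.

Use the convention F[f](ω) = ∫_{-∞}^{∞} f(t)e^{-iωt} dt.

F(ω) = \pi e^{- 18 i \omega - 4 \left|{\omega}\right|}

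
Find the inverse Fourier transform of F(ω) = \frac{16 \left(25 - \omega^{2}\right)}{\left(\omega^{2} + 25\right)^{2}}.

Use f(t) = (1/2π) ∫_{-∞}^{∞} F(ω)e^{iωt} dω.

f(t) = 8 e^{- 5 \left|{t}\right|} \left|{t}\right|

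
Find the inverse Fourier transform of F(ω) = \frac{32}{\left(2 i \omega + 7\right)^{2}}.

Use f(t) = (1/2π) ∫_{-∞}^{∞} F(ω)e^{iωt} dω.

f(t) = 8 t e^{- \frac{7 t}{2}} u\left(t\right)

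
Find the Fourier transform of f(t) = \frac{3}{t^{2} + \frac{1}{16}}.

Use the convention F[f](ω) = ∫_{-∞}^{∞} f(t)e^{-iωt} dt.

F(ω) = 12 \pi e^{- \frac{\left|{\omega}\right|}{4}}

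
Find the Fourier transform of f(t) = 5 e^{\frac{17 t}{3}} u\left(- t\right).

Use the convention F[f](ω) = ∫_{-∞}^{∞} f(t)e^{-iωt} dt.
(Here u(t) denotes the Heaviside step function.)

F(ω) = - \frac{15}{3 i \omega - 17}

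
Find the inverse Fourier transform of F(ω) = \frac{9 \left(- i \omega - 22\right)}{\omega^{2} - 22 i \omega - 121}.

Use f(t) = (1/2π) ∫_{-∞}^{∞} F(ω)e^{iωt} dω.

f(t) = 9 \left(11 t + 1\right) e^{- 11 t} u\left(t\right)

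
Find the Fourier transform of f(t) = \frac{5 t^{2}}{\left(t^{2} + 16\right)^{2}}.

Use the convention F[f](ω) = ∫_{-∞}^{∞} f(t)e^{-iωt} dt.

F(ω) = \frac{5 \pi \left(1 - 4 \left|{\omega}\right|\right) e^{- 4 \left|{\omega}\right|}}{8}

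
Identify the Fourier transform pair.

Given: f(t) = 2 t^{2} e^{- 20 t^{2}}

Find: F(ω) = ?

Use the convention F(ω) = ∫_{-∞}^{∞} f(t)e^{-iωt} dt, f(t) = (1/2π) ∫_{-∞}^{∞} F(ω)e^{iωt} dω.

F(ω) = \frac{\sqrt{5} \sqrt{\pi} \left(40 - \omega^{2}\right) e^{- \frac{\omega^{2}}{80}}}{8000}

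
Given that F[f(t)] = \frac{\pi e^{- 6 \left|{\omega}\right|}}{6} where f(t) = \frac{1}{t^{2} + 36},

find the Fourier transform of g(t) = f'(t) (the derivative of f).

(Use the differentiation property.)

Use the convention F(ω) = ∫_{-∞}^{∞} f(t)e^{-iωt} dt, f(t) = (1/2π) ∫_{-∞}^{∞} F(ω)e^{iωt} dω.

F[g](ω) = \frac{i \pi \omega e^{- 6 \left|{\omega}\right|}}{6}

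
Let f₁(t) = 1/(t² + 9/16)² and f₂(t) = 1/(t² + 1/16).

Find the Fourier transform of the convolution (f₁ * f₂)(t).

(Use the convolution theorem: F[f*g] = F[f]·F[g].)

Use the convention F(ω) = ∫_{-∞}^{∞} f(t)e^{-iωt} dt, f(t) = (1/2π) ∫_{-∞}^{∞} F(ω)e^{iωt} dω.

F[f₁*f₂](ω) = \frac{32 \pi^{2} \left(3 \left|{\omega}\right| + 4\right) e^{- \left|{\omega}\right|}}{27}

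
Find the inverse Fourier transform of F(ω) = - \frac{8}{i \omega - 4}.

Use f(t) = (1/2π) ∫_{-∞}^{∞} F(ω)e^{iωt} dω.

f(t) = 8 e^{4 t} u\left(- t\right)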